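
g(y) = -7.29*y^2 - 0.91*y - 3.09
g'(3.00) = -44.65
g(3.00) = -71.43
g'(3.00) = -44.65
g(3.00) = -71.43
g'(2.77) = -41.30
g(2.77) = -61.55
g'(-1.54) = 21.54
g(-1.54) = -18.98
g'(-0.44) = 5.51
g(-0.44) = -4.10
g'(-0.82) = 11.05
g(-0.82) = -7.25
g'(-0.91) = 12.36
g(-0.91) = -8.30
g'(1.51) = -22.93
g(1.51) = -21.09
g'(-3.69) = 52.89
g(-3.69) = -98.99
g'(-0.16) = 1.42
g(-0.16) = -3.13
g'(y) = -14.58*y - 0.91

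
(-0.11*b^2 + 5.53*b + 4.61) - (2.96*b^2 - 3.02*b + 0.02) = -3.07*b^2 + 8.55*b + 4.59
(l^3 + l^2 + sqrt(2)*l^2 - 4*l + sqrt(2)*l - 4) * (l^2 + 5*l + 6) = l^5 + sqrt(2)*l^4 + 6*l^4 + 7*l^3 + 6*sqrt(2)*l^3 - 18*l^2 + 11*sqrt(2)*l^2 - 44*l + 6*sqrt(2)*l - 24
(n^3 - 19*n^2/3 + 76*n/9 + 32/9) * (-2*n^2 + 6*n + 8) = -2*n^5 + 56*n^4/3 - 422*n^3/9 - 64*n^2/9 + 800*n/9 + 256/9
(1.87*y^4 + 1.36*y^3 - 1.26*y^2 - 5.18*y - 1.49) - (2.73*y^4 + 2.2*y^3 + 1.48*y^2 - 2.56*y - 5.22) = -0.86*y^4 - 0.84*y^3 - 2.74*y^2 - 2.62*y + 3.73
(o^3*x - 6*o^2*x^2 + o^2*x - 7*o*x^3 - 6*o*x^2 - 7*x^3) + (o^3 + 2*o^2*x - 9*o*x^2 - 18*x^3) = o^3*x + o^3 - 6*o^2*x^2 + 3*o^2*x - 7*o*x^3 - 15*o*x^2 - 25*x^3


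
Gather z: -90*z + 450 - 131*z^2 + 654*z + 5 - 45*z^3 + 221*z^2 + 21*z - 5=-45*z^3 + 90*z^2 + 585*z + 450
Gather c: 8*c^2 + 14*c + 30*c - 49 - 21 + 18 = 8*c^2 + 44*c - 52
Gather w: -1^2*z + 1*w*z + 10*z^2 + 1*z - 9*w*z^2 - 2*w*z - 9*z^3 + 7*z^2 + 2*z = w*(-9*z^2 - z) - 9*z^3 + 17*z^2 + 2*z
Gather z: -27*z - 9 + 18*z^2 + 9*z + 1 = 18*z^2 - 18*z - 8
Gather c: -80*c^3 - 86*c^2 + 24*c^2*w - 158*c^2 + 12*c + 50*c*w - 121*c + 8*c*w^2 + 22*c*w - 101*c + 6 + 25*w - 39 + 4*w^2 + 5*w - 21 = -80*c^3 + c^2*(24*w - 244) + c*(8*w^2 + 72*w - 210) + 4*w^2 + 30*w - 54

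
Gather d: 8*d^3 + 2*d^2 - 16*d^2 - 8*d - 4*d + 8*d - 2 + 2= 8*d^3 - 14*d^2 - 4*d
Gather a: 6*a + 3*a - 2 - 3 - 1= 9*a - 6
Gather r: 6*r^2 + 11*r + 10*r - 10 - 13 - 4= 6*r^2 + 21*r - 27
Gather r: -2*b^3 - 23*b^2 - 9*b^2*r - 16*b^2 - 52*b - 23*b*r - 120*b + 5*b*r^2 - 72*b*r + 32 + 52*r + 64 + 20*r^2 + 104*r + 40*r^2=-2*b^3 - 39*b^2 - 172*b + r^2*(5*b + 60) + r*(-9*b^2 - 95*b + 156) + 96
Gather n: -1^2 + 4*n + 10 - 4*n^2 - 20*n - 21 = -4*n^2 - 16*n - 12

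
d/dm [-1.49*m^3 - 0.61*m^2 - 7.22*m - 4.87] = -4.47*m^2 - 1.22*m - 7.22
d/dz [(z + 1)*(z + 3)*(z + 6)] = 3*z^2 + 20*z + 27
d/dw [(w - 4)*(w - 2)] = 2*w - 6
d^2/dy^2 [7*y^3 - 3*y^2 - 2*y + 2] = 42*y - 6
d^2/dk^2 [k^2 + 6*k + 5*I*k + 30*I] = 2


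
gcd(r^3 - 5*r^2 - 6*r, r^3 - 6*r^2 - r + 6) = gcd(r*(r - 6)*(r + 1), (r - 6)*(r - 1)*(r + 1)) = r^2 - 5*r - 6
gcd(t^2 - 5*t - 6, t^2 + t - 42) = t - 6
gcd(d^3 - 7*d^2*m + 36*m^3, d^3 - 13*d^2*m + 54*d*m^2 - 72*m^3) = d^2 - 9*d*m + 18*m^2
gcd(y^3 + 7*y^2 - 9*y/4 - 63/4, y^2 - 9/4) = y^2 - 9/4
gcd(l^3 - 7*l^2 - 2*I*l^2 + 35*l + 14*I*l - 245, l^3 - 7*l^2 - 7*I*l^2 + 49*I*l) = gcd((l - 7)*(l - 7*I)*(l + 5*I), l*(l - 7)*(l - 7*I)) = l^2 + l*(-7 - 7*I) + 49*I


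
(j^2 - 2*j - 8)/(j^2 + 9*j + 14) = (j - 4)/(j + 7)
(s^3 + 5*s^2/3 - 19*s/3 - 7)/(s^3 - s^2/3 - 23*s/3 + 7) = (s + 1)/(s - 1)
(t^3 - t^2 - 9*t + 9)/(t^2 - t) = t - 9/t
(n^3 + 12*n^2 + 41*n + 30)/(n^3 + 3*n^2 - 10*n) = (n^2 + 7*n + 6)/(n*(n - 2))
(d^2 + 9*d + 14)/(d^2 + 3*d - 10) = (d^2 + 9*d + 14)/(d^2 + 3*d - 10)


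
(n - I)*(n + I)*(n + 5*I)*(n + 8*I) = n^4 + 13*I*n^3 - 39*n^2 + 13*I*n - 40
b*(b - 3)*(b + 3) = b^3 - 9*b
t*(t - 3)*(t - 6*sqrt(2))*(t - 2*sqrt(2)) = t^4 - 8*sqrt(2)*t^3 - 3*t^3 + 24*t^2 + 24*sqrt(2)*t^2 - 72*t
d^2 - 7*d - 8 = (d - 8)*(d + 1)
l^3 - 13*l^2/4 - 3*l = l*(l - 4)*(l + 3/4)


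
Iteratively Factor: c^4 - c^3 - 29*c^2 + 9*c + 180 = (c + 4)*(c^3 - 5*c^2 - 9*c + 45) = (c - 5)*(c + 4)*(c^2 - 9) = (c - 5)*(c + 3)*(c + 4)*(c - 3)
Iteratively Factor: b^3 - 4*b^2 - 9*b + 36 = (b - 3)*(b^2 - b - 12) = (b - 3)*(b + 3)*(b - 4)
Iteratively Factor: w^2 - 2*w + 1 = (w - 1)*(w - 1)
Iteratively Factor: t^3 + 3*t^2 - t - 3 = (t - 1)*(t^2 + 4*t + 3) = (t - 1)*(t + 3)*(t + 1)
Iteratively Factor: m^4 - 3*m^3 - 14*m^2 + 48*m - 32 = (m - 4)*(m^3 + m^2 - 10*m + 8) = (m - 4)*(m - 1)*(m^2 + 2*m - 8) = (m - 4)*(m - 1)*(m + 4)*(m - 2)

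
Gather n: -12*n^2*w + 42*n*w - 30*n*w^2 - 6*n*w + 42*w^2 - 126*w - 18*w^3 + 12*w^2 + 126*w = -12*n^2*w + n*(-30*w^2 + 36*w) - 18*w^3 + 54*w^2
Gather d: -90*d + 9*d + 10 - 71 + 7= -81*d - 54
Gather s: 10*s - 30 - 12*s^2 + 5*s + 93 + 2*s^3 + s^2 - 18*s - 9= 2*s^3 - 11*s^2 - 3*s + 54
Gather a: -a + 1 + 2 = 3 - a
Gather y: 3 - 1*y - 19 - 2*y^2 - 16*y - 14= -2*y^2 - 17*y - 30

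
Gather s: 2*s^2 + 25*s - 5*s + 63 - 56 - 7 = 2*s^2 + 20*s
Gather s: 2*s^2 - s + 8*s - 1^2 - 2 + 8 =2*s^2 + 7*s + 5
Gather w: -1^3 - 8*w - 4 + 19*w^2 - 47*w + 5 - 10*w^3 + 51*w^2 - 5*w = -10*w^3 + 70*w^2 - 60*w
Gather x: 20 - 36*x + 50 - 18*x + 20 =90 - 54*x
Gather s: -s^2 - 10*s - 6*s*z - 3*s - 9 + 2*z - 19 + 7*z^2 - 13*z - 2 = -s^2 + s*(-6*z - 13) + 7*z^2 - 11*z - 30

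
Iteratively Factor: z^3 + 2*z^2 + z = (z)*(z^2 + 2*z + 1) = z*(z + 1)*(z + 1)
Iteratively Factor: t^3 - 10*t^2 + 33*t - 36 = (t - 4)*(t^2 - 6*t + 9) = (t - 4)*(t - 3)*(t - 3)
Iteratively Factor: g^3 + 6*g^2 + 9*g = (g + 3)*(g^2 + 3*g) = g*(g + 3)*(g + 3)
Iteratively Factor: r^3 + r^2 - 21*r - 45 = (r + 3)*(r^2 - 2*r - 15) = (r + 3)^2*(r - 5)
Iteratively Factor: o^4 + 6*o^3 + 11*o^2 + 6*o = (o)*(o^3 + 6*o^2 + 11*o + 6) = o*(o + 2)*(o^2 + 4*o + 3) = o*(o + 1)*(o + 2)*(o + 3)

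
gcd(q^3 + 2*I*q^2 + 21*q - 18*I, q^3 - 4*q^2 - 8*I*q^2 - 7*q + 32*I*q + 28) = q - I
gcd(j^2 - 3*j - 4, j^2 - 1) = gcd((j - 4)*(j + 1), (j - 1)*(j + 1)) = j + 1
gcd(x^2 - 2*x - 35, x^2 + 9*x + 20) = x + 5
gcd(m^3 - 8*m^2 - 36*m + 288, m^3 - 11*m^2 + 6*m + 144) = m^2 - 14*m + 48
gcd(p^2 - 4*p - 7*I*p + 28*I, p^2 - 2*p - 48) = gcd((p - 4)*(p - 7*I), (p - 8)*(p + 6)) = 1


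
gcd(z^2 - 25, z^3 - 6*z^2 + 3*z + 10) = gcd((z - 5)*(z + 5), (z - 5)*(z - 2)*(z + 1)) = z - 5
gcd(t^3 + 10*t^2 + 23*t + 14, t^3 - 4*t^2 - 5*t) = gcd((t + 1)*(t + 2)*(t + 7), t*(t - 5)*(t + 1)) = t + 1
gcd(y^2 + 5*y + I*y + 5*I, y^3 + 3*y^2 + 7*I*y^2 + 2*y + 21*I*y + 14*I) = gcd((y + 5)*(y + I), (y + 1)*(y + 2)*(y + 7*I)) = 1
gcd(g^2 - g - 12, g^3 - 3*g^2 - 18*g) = g + 3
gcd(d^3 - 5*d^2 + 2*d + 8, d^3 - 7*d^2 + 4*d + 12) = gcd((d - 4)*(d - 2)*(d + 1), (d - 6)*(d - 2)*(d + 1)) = d^2 - d - 2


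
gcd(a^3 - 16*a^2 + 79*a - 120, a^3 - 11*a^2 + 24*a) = a^2 - 11*a + 24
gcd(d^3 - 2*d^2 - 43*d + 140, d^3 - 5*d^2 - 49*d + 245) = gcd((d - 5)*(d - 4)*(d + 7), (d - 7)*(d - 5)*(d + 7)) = d^2 + 2*d - 35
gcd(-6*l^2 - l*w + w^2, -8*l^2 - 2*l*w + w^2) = 2*l + w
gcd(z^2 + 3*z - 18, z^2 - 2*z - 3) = z - 3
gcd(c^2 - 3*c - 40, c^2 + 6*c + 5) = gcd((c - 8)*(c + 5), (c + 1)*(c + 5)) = c + 5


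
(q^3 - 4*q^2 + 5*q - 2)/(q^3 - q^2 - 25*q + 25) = (q^2 - 3*q + 2)/(q^2 - 25)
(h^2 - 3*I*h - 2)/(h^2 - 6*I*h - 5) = (h - 2*I)/(h - 5*I)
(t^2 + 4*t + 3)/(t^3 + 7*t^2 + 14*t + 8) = (t + 3)/(t^2 + 6*t + 8)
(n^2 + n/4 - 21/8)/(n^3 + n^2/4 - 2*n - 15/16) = 2*(4*n + 7)/(8*n^2 + 14*n + 5)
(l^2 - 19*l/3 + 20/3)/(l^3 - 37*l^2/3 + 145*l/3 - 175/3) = (3*l - 4)/(3*l^2 - 22*l + 35)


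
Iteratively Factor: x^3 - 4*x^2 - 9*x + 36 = (x + 3)*(x^2 - 7*x + 12) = (x - 3)*(x + 3)*(x - 4)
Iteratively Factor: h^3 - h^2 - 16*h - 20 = (h + 2)*(h^2 - 3*h - 10) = (h - 5)*(h + 2)*(h + 2)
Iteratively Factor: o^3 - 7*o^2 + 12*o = (o - 3)*(o^2 - 4*o) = o*(o - 3)*(o - 4)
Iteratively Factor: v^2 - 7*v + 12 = (v - 4)*(v - 3)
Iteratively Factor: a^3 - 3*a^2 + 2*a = (a - 1)*(a^2 - 2*a) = a*(a - 1)*(a - 2)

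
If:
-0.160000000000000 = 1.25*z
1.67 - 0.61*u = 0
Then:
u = 2.74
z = -0.13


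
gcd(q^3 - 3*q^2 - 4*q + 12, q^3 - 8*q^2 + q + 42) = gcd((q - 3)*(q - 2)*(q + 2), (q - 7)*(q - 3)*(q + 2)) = q^2 - q - 6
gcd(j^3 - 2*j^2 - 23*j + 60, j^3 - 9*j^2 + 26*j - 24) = j^2 - 7*j + 12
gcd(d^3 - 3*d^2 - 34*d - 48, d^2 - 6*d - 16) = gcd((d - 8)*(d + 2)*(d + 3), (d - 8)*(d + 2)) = d^2 - 6*d - 16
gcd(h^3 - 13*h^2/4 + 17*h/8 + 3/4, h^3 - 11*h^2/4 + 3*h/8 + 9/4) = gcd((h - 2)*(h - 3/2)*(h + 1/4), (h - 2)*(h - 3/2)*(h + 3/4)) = h^2 - 7*h/2 + 3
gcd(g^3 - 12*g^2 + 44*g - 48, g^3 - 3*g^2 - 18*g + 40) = g - 2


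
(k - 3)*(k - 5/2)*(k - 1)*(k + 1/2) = k^4 - 6*k^3 + 39*k^2/4 - k - 15/4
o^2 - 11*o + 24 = (o - 8)*(o - 3)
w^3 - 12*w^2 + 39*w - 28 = (w - 7)*(w - 4)*(w - 1)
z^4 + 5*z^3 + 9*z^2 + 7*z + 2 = (z + 1)^3*(z + 2)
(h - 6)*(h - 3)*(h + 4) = h^3 - 5*h^2 - 18*h + 72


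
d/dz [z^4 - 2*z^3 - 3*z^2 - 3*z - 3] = 4*z^3 - 6*z^2 - 6*z - 3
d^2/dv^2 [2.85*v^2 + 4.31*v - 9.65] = 5.70000000000000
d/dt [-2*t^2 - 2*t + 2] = -4*t - 2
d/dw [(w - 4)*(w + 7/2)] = 2*w - 1/2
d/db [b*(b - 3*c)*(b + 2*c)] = 3*b^2 - 2*b*c - 6*c^2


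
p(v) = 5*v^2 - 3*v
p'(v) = 10*v - 3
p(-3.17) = 59.75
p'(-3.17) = -34.70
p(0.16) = -0.35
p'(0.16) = -1.40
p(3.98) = 67.26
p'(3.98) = 36.80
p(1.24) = 3.97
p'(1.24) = 9.40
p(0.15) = -0.34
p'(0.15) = -1.50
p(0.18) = -0.38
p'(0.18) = -1.20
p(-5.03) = 141.59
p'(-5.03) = -53.30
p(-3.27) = 63.27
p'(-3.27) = -35.70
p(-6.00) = 198.00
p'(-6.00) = -63.00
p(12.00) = 684.00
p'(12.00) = 117.00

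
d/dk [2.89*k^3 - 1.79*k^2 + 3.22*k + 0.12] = 8.67*k^2 - 3.58*k + 3.22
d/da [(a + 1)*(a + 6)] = 2*a + 7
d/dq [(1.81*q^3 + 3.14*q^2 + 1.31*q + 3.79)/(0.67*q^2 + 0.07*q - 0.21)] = (1.2127*q^4 + 0.2534*q^3 - 1.7982*q^2 - 6.3974*q - 0.5404)/(0.4489*q^4 + 0.0938*q^3 - 0.2765*q^2 - 0.0294*q + 0.0441)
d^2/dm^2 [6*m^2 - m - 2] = 12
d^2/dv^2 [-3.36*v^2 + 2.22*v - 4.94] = -6.72000000000000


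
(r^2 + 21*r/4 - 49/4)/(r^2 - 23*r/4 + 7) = (r + 7)/(r - 4)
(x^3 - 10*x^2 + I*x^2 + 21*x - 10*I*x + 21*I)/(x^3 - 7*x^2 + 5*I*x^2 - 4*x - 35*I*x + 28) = (x - 3)/(x + 4*I)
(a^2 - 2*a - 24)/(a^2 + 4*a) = (a - 6)/a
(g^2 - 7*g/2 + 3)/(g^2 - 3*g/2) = (g - 2)/g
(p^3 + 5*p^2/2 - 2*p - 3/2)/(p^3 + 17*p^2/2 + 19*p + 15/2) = (p - 1)/(p + 5)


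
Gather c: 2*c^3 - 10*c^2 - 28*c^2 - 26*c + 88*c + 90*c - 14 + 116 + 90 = 2*c^3 - 38*c^2 + 152*c + 192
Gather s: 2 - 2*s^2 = 2 - 2*s^2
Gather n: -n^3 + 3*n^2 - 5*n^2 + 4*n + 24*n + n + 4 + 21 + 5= -n^3 - 2*n^2 + 29*n + 30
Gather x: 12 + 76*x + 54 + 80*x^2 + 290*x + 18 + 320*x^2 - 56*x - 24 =400*x^2 + 310*x + 60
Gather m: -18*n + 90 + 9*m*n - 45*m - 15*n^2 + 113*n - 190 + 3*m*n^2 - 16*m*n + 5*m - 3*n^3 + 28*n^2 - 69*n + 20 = m*(3*n^2 - 7*n - 40) - 3*n^3 + 13*n^2 + 26*n - 80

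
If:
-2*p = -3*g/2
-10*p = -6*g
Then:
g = 0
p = 0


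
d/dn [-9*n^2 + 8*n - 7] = 8 - 18*n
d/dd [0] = 0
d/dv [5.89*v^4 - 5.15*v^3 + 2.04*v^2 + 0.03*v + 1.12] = 23.56*v^3 - 15.45*v^2 + 4.08*v + 0.03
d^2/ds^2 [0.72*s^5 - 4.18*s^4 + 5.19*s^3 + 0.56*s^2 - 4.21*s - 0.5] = 14.4*s^3 - 50.16*s^2 + 31.14*s + 1.12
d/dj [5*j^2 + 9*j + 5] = 10*j + 9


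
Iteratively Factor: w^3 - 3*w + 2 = (w - 1)*(w^2 + w - 2) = (w - 1)*(w + 2)*(w - 1)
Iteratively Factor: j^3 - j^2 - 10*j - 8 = (j + 2)*(j^2 - 3*j - 4) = (j - 4)*(j + 2)*(j + 1)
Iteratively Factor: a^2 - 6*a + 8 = (a - 2)*(a - 4)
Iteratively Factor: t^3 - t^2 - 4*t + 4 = (t - 2)*(t^2 + t - 2) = (t - 2)*(t - 1)*(t + 2)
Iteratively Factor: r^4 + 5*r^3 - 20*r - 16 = (r + 1)*(r^3 + 4*r^2 - 4*r - 16) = (r - 2)*(r + 1)*(r^2 + 6*r + 8) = (r - 2)*(r + 1)*(r + 4)*(r + 2)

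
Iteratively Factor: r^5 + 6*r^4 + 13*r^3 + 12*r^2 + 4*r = (r + 2)*(r^4 + 4*r^3 + 5*r^2 + 2*r) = (r + 1)*(r + 2)*(r^3 + 3*r^2 + 2*r) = (r + 1)*(r + 2)^2*(r^2 + r) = (r + 1)^2*(r + 2)^2*(r)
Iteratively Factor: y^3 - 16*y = (y)*(y^2 - 16) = y*(y - 4)*(y + 4)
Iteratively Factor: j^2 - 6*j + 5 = (j - 1)*(j - 5)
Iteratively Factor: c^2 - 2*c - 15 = (c + 3)*(c - 5)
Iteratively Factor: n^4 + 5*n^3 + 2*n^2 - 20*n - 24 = (n + 3)*(n^3 + 2*n^2 - 4*n - 8) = (n + 2)*(n + 3)*(n^2 - 4) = (n - 2)*(n + 2)*(n + 3)*(n + 2)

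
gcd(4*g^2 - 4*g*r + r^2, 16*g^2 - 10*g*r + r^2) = -2*g + r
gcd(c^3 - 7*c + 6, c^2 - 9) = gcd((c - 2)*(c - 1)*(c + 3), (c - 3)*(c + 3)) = c + 3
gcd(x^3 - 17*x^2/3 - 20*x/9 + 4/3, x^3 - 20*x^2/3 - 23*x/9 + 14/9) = x^2 + x/3 - 2/9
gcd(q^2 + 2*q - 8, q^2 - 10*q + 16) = q - 2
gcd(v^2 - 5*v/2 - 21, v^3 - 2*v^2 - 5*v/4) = 1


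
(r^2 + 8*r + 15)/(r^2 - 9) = (r + 5)/(r - 3)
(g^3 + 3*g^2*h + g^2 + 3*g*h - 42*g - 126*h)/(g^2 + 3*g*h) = g + 1 - 42/g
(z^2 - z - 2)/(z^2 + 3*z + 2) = (z - 2)/(z + 2)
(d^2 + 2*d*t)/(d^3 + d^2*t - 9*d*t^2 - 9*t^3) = d*(d + 2*t)/(d^3 + d^2*t - 9*d*t^2 - 9*t^3)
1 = 1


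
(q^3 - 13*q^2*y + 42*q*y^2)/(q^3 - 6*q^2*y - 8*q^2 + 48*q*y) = (q - 7*y)/(q - 8)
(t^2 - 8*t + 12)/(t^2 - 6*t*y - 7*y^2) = (-t^2 + 8*t - 12)/(-t^2 + 6*t*y + 7*y^2)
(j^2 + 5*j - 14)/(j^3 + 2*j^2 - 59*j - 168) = (j - 2)/(j^2 - 5*j - 24)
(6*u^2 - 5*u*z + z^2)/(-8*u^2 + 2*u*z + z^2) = (-3*u + z)/(4*u + z)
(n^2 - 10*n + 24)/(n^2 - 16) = (n - 6)/(n + 4)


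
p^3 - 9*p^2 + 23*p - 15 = (p - 5)*(p - 3)*(p - 1)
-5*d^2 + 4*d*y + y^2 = (-d + y)*(5*d + y)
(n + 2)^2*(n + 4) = n^3 + 8*n^2 + 20*n + 16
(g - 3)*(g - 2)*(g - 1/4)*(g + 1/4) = g^4 - 5*g^3 + 95*g^2/16 + 5*g/16 - 3/8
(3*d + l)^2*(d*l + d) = 9*d^3*l + 9*d^3 + 6*d^2*l^2 + 6*d^2*l + d*l^3 + d*l^2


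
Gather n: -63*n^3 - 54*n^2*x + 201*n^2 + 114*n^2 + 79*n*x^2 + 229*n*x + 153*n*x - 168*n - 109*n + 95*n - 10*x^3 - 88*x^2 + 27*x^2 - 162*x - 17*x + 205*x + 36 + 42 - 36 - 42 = -63*n^3 + n^2*(315 - 54*x) + n*(79*x^2 + 382*x - 182) - 10*x^3 - 61*x^2 + 26*x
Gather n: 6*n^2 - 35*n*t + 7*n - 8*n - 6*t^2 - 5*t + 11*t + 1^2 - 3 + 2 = 6*n^2 + n*(-35*t - 1) - 6*t^2 + 6*t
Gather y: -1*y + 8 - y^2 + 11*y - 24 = -y^2 + 10*y - 16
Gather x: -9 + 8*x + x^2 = x^2 + 8*x - 9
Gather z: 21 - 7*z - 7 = 14 - 7*z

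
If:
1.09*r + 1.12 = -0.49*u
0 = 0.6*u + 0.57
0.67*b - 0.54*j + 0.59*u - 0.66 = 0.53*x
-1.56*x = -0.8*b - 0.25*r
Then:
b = 1.95*x + 0.187643348623853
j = 1.43796296296296*x - 2.02736843781855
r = -0.60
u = -0.95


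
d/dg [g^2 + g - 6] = 2*g + 1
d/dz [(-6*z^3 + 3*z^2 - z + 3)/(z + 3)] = 3*(-4*z^3 - 17*z^2 + 6*z - 2)/(z^2 + 6*z + 9)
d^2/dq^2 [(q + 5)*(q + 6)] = 2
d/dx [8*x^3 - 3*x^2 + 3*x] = 24*x^2 - 6*x + 3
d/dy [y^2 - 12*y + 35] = 2*y - 12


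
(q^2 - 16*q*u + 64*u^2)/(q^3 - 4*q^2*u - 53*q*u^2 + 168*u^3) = (q - 8*u)/(q^2 + 4*q*u - 21*u^2)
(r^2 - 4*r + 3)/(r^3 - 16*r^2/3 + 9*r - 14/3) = 3*(r - 3)/(3*r^2 - 13*r + 14)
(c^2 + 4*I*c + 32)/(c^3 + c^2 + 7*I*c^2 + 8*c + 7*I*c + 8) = (c - 4*I)/(c^2 + c*(1 - I) - I)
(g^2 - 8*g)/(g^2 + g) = (g - 8)/(g + 1)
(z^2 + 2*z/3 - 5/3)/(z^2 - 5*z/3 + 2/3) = (3*z + 5)/(3*z - 2)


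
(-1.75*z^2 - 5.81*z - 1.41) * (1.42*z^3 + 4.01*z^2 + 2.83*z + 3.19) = -2.485*z^5 - 15.2677*z^4 - 30.2528*z^3 - 27.6789*z^2 - 22.5242*z - 4.4979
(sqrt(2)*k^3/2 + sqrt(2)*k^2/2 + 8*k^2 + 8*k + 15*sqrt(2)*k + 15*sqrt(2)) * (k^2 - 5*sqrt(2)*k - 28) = sqrt(2)*k^5/2 + sqrt(2)*k^4/2 + 3*k^4 - 39*sqrt(2)*k^3 + 3*k^3 - 374*k^2 - 39*sqrt(2)*k^2 - 420*sqrt(2)*k - 374*k - 420*sqrt(2)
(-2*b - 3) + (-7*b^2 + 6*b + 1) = -7*b^2 + 4*b - 2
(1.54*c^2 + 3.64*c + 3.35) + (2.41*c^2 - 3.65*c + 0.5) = 3.95*c^2 - 0.00999999999999979*c + 3.85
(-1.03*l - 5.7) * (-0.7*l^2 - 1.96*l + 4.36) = 0.721*l^3 + 6.0088*l^2 + 6.6812*l - 24.852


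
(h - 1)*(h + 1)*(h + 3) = h^3 + 3*h^2 - h - 3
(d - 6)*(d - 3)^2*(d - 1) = d^4 - 13*d^3 + 57*d^2 - 99*d + 54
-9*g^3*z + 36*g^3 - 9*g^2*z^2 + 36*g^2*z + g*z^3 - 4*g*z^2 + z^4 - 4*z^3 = (-3*g + z)*(g + z)*(3*g + z)*(z - 4)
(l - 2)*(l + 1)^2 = l^3 - 3*l - 2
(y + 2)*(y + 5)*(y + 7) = y^3 + 14*y^2 + 59*y + 70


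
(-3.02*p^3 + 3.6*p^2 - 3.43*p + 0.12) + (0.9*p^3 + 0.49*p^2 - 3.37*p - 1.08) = -2.12*p^3 + 4.09*p^2 - 6.8*p - 0.96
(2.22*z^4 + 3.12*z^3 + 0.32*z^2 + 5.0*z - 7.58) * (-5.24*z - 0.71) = -11.6328*z^5 - 17.925*z^4 - 3.892*z^3 - 26.4272*z^2 + 36.1692*z + 5.3818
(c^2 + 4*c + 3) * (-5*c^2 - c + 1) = -5*c^4 - 21*c^3 - 18*c^2 + c + 3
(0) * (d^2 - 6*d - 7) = 0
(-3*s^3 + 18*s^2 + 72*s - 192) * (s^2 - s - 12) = -3*s^5 + 21*s^4 + 90*s^3 - 480*s^2 - 672*s + 2304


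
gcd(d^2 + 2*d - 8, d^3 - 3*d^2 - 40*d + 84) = d - 2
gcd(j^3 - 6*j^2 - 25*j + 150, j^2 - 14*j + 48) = j - 6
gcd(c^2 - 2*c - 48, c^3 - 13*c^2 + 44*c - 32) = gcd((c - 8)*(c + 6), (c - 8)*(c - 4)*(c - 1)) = c - 8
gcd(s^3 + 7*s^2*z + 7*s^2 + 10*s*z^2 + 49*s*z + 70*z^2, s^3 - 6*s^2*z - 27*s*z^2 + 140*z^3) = s + 5*z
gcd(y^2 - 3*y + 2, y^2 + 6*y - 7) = y - 1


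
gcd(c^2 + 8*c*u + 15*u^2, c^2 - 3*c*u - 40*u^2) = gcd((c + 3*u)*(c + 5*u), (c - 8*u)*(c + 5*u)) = c + 5*u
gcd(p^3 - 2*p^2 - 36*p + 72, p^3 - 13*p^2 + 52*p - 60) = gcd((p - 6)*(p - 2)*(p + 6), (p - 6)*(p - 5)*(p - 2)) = p^2 - 8*p + 12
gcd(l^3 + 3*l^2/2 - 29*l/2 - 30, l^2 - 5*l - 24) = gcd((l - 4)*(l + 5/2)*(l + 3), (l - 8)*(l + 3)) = l + 3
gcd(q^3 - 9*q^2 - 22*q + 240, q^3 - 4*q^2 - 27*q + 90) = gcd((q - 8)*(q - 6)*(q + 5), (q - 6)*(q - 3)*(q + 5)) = q^2 - q - 30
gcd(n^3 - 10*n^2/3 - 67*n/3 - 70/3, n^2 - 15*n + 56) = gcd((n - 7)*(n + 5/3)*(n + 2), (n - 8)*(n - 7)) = n - 7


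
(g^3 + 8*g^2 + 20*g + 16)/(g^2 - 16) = (g^2 + 4*g + 4)/(g - 4)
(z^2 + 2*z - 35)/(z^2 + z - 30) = (z + 7)/(z + 6)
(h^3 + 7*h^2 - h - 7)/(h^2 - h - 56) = (h^2 - 1)/(h - 8)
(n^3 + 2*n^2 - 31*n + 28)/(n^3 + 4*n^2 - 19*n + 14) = (n - 4)/(n - 2)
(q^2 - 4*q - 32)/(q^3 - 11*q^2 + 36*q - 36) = (q^2 - 4*q - 32)/(q^3 - 11*q^2 + 36*q - 36)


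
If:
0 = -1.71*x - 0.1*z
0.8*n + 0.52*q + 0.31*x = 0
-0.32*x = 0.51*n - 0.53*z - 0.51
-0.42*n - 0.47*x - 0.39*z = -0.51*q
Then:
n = 0.21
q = -0.35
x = 0.04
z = -0.73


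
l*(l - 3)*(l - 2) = l^3 - 5*l^2 + 6*l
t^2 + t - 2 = (t - 1)*(t + 2)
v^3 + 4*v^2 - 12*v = v*(v - 2)*(v + 6)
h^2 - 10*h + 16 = (h - 8)*(h - 2)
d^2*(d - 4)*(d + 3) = d^4 - d^3 - 12*d^2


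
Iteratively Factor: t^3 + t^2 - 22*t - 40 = (t - 5)*(t^2 + 6*t + 8) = (t - 5)*(t + 2)*(t + 4)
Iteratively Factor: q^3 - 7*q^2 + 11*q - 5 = (q - 5)*(q^2 - 2*q + 1) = (q - 5)*(q - 1)*(q - 1)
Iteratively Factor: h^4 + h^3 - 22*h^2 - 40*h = (h)*(h^3 + h^2 - 22*h - 40) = h*(h - 5)*(h^2 + 6*h + 8) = h*(h - 5)*(h + 4)*(h + 2)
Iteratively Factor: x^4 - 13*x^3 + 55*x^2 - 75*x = (x)*(x^3 - 13*x^2 + 55*x - 75) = x*(x - 5)*(x^2 - 8*x + 15) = x*(x - 5)*(x - 3)*(x - 5)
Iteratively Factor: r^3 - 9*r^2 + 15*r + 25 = (r + 1)*(r^2 - 10*r + 25) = (r - 5)*(r + 1)*(r - 5)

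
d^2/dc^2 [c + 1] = 0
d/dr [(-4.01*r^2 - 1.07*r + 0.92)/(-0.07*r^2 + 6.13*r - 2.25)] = (-24.6562*r^2 + 18.1738*r - 3.2321)/(0.0049*r^4 - 0.8582*r^3 + 37.8919*r^2 - 27.585*r + 5.0625)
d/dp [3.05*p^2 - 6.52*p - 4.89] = 6.1*p - 6.52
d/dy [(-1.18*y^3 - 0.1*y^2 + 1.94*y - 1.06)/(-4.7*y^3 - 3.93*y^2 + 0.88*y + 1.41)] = (4.1674*y^4 + 16.1592*y^3 - 12.4012*y^2 - 8.6136*y + 3.6682)/(22.09*y^6 + 36.942*y^5 + 7.1729*y^4 - 20.1708*y^3 - 10.3082*y^2 + 2.4816*y + 1.9881)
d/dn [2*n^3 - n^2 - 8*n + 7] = 6*n^2 - 2*n - 8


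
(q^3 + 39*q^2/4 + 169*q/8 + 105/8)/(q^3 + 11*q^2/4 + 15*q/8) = (q + 7)/q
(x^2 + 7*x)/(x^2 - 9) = x*(x + 7)/(x^2 - 9)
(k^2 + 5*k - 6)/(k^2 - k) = (k + 6)/k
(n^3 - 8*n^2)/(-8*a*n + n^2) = n*(8 - n)/(8*a - n)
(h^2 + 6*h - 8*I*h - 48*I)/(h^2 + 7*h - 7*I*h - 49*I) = (h^2 + h*(6 - 8*I) - 48*I)/(h^2 + h*(7 - 7*I) - 49*I)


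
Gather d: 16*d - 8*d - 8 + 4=8*d - 4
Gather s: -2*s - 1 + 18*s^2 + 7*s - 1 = 18*s^2 + 5*s - 2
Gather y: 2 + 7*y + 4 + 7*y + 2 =14*y + 8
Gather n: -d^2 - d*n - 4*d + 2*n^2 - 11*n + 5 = -d^2 - 4*d + 2*n^2 + n*(-d - 11) + 5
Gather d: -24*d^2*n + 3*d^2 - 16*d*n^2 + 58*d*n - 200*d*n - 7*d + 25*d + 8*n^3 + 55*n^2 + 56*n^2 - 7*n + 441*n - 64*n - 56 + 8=d^2*(3 - 24*n) + d*(-16*n^2 - 142*n + 18) + 8*n^3 + 111*n^2 + 370*n - 48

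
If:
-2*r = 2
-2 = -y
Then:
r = -1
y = 2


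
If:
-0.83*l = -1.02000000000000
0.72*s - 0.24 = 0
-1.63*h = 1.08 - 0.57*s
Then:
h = -0.55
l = 1.23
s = 0.33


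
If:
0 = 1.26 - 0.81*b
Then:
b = 1.56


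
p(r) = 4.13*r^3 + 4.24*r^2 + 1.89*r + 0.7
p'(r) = 12.39*r^2 + 8.48*r + 1.89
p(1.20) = 16.21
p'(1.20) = 29.91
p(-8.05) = -1894.21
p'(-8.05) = 736.53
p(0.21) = 1.32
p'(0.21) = 4.22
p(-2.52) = -43.23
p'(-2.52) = 59.20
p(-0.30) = 0.40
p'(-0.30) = 0.46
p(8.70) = 3057.69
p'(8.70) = 1013.47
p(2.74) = 122.67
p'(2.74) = 118.14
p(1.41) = 23.37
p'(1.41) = 38.48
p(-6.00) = -750.08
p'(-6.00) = 397.05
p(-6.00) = -750.08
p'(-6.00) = 397.05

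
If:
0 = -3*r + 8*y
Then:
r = 8*y/3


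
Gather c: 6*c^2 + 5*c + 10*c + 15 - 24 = 6*c^2 + 15*c - 9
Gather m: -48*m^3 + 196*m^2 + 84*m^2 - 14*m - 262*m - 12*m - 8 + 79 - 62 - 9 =-48*m^3 + 280*m^2 - 288*m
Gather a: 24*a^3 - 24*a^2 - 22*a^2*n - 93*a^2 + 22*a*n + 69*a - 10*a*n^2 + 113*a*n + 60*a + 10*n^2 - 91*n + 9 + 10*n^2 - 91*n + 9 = 24*a^3 + a^2*(-22*n - 117) + a*(-10*n^2 + 135*n + 129) + 20*n^2 - 182*n + 18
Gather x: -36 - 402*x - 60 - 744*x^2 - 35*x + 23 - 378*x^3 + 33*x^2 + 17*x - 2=-378*x^3 - 711*x^2 - 420*x - 75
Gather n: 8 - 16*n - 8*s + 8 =-16*n - 8*s + 16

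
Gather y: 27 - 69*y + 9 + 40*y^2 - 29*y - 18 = 40*y^2 - 98*y + 18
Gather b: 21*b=21*b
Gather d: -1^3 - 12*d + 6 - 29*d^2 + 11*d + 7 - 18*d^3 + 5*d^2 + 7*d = -18*d^3 - 24*d^2 + 6*d + 12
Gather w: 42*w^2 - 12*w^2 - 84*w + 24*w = 30*w^2 - 60*w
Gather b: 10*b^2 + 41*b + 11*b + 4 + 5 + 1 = 10*b^2 + 52*b + 10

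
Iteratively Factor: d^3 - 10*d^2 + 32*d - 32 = (d - 4)*(d^2 - 6*d + 8) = (d - 4)^2*(d - 2)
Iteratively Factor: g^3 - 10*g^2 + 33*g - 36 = (g - 3)*(g^2 - 7*g + 12) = (g - 3)^2*(g - 4)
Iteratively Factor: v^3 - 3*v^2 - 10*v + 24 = (v - 4)*(v^2 + v - 6) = (v - 4)*(v + 3)*(v - 2)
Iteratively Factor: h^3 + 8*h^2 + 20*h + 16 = (h + 2)*(h^2 + 6*h + 8) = (h + 2)*(h + 4)*(h + 2)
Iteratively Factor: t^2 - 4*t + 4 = (t - 2)*(t - 2)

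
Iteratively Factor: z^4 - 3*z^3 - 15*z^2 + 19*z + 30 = (z + 1)*(z^3 - 4*z^2 - 11*z + 30) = (z - 2)*(z + 1)*(z^2 - 2*z - 15) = (z - 2)*(z + 1)*(z + 3)*(z - 5)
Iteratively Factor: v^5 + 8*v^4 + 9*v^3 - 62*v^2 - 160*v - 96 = (v + 4)*(v^4 + 4*v^3 - 7*v^2 - 34*v - 24) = (v + 4)^2*(v^3 - 7*v - 6) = (v - 3)*(v + 4)^2*(v^2 + 3*v + 2) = (v - 3)*(v + 1)*(v + 4)^2*(v + 2)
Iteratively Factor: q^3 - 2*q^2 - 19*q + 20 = (q - 1)*(q^2 - q - 20) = (q - 5)*(q - 1)*(q + 4)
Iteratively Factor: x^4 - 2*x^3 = (x - 2)*(x^3) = x*(x - 2)*(x^2) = x^2*(x - 2)*(x)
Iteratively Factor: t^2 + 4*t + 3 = (t + 3)*(t + 1)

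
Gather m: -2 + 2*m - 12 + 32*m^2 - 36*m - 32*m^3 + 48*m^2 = -32*m^3 + 80*m^2 - 34*m - 14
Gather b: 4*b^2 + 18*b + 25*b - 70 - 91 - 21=4*b^2 + 43*b - 182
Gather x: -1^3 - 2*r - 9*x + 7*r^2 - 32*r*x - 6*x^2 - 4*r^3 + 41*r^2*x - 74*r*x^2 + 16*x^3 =-4*r^3 + 7*r^2 - 2*r + 16*x^3 + x^2*(-74*r - 6) + x*(41*r^2 - 32*r - 9) - 1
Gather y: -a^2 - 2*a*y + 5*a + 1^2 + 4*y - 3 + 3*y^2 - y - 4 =-a^2 + 5*a + 3*y^2 + y*(3 - 2*a) - 6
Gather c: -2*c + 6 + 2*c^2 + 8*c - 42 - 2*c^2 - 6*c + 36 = 0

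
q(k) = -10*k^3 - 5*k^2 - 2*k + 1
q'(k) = -30*k^2 - 10*k - 2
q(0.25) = 0.03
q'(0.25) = -6.38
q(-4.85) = 1033.93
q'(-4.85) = -659.18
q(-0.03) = 1.06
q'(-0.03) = -1.73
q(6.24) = -2635.87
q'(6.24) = -1232.53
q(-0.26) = 1.36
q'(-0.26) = -1.43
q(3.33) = -430.36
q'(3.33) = -367.97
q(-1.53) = 28.17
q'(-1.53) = -56.93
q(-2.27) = 96.75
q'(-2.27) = -133.89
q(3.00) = -320.00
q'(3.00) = -302.00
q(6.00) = -2351.00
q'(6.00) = -1142.00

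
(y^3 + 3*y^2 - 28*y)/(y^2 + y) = (y^2 + 3*y - 28)/(y + 1)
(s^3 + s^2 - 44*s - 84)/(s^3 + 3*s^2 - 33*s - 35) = (s^3 + s^2 - 44*s - 84)/(s^3 + 3*s^2 - 33*s - 35)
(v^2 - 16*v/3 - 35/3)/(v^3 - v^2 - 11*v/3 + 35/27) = 9*(v - 7)/(9*v^2 - 24*v + 7)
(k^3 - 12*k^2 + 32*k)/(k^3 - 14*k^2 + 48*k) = (k - 4)/(k - 6)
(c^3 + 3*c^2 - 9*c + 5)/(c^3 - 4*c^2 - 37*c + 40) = (c - 1)/(c - 8)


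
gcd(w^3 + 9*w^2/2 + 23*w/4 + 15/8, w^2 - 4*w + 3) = 1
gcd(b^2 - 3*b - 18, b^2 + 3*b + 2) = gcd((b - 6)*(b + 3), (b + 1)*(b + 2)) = 1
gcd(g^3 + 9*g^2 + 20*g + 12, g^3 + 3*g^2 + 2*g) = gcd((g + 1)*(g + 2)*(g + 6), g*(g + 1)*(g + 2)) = g^2 + 3*g + 2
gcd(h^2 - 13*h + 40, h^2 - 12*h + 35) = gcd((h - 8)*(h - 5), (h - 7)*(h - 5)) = h - 5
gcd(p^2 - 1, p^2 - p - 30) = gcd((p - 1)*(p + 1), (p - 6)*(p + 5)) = 1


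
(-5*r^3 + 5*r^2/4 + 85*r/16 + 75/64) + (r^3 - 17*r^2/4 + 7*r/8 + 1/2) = -4*r^3 - 3*r^2 + 99*r/16 + 107/64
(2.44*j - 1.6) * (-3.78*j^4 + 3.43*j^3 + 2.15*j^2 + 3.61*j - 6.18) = -9.2232*j^5 + 14.4172*j^4 - 0.242000000000001*j^3 + 5.3684*j^2 - 20.8552*j + 9.888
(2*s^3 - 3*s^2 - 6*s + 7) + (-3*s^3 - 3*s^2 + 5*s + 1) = -s^3 - 6*s^2 - s + 8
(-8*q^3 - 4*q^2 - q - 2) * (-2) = 16*q^3 + 8*q^2 + 2*q + 4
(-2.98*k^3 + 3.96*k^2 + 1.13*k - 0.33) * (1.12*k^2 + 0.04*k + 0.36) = -3.3376*k^5 + 4.316*k^4 + 0.3512*k^3 + 1.1012*k^2 + 0.3936*k - 0.1188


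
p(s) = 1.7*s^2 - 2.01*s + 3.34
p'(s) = 3.4*s - 2.01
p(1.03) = 3.07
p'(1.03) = 1.49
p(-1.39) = 9.42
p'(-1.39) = -6.74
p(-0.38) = 4.35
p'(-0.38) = -3.30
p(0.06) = 3.23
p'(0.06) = -1.81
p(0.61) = 2.75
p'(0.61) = 0.06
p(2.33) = 7.89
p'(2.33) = 5.91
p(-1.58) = 10.76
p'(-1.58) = -7.38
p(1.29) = 3.58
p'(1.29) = 2.38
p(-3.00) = 24.67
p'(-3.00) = -12.21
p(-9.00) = 159.13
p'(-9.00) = -32.61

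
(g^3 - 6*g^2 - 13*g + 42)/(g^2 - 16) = (g^3 - 6*g^2 - 13*g + 42)/(g^2 - 16)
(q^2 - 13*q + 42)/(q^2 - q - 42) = (q - 6)/(q + 6)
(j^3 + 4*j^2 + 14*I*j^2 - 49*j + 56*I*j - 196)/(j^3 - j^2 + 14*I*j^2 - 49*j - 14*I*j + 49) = (j + 4)/(j - 1)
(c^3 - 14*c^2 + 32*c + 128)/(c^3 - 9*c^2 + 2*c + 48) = (c - 8)/(c - 3)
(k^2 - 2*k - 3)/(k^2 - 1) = (k - 3)/(k - 1)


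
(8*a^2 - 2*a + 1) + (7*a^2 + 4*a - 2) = 15*a^2 + 2*a - 1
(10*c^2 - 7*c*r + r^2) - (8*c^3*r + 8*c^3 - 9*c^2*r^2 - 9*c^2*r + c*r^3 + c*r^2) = -8*c^3*r - 8*c^3 + 9*c^2*r^2 + 9*c^2*r + 10*c^2 - c*r^3 - c*r^2 - 7*c*r + r^2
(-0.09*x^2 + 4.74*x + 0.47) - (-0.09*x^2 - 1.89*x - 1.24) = 6.63*x + 1.71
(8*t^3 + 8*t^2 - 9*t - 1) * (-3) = -24*t^3 - 24*t^2 + 27*t + 3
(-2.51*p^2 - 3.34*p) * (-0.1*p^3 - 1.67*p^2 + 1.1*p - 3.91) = 0.251*p^5 + 4.5257*p^4 + 2.8168*p^3 + 6.1401*p^2 + 13.0594*p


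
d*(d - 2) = d^2 - 2*d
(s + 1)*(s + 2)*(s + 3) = s^3 + 6*s^2 + 11*s + 6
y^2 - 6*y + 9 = (y - 3)^2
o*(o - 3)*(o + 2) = o^3 - o^2 - 6*o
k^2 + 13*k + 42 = (k + 6)*(k + 7)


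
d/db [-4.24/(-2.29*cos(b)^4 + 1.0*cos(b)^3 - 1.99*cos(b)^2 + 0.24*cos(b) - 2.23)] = (38.8384*cos(b)^3 - 12.72*cos(b)^2 + 16.8752*cos(b) - 1.0176)*sin(b)/(2.29*cos(b)^4 - 1.0*cos(b)^3 + 1.99*cos(b)^2 - 0.24*cos(b) + 2.23)^2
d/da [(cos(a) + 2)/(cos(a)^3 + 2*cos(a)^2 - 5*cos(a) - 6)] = (19*cos(a)/2 + 4*cos(2*a) + cos(3*a)/2)*sin(a)/(cos(a)^3 + 2*cos(a)^2 - 5*cos(a) - 6)^2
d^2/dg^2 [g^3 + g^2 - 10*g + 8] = 6*g + 2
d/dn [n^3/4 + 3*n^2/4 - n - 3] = 3*n^2/4 + 3*n/2 - 1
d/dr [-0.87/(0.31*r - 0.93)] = 0.2697/(0.31*r - 0.93)^2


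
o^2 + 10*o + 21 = (o + 3)*(o + 7)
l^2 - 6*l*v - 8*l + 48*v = (l - 8)*(l - 6*v)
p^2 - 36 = (p - 6)*(p + 6)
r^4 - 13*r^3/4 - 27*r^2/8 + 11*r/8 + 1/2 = (r - 4)*(r - 1/2)*(r + 1/4)*(r + 1)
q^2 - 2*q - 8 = (q - 4)*(q + 2)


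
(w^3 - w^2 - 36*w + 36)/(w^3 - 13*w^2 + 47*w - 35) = (w^2 - 36)/(w^2 - 12*w + 35)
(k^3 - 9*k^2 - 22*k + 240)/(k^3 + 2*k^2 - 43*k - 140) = (k^2 - 14*k + 48)/(k^2 - 3*k - 28)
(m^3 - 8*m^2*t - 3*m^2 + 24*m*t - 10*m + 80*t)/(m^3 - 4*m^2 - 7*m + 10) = (m - 8*t)/(m - 1)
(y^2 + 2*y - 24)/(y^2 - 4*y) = (y + 6)/y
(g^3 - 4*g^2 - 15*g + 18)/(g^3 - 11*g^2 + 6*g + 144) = (g - 1)/(g - 8)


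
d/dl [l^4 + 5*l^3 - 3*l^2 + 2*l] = 4*l^3 + 15*l^2 - 6*l + 2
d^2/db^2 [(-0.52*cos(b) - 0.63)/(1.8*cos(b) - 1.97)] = (-3.88512*sin(b)^2 + 4.252048*cos(b) - 3.88512)/(5.832*cos(b)^3 - 19.1484*cos(b)^2 + 20.95686*cos(b) - 7.645373)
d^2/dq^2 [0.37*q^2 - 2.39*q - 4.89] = 0.740000000000000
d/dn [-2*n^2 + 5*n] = 5 - 4*n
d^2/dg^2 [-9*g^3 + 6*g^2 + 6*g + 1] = 12 - 54*g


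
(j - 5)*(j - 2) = j^2 - 7*j + 10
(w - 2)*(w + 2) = w^2 - 4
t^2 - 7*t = t*(t - 7)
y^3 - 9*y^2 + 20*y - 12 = (y - 6)*(y - 2)*(y - 1)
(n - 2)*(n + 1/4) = n^2 - 7*n/4 - 1/2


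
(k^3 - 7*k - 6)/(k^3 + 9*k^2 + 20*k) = (k^3 - 7*k - 6)/(k*(k^2 + 9*k + 20))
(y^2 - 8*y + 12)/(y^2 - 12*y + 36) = (y - 2)/(y - 6)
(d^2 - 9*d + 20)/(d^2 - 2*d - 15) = (d - 4)/(d + 3)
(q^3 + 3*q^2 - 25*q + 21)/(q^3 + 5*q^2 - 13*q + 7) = (q - 3)/(q - 1)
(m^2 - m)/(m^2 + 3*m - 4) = m/(m + 4)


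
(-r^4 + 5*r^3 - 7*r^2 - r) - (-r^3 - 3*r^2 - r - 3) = -r^4 + 6*r^3 - 4*r^2 + 3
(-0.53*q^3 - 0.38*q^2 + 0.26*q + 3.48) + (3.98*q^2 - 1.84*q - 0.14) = -0.53*q^3 + 3.6*q^2 - 1.58*q + 3.34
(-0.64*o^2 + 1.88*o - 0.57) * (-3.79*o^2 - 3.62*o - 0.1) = 2.4256*o^4 - 4.8084*o^3 - 4.5813*o^2 + 1.8754*o + 0.057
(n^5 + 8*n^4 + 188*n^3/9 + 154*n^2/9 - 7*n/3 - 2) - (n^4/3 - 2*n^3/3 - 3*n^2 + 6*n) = n^5 + 23*n^4/3 + 194*n^3/9 + 181*n^2/9 - 25*n/3 - 2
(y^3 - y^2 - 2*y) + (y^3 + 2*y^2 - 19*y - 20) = 2*y^3 + y^2 - 21*y - 20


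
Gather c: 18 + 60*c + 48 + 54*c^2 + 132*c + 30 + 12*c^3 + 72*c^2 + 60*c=12*c^3 + 126*c^2 + 252*c + 96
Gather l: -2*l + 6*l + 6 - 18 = 4*l - 12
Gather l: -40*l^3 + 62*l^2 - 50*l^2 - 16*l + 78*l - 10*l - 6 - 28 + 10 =-40*l^3 + 12*l^2 + 52*l - 24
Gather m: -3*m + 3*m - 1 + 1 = 0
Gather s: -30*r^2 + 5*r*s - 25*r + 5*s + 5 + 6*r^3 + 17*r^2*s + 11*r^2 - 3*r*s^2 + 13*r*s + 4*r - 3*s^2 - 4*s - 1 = 6*r^3 - 19*r^2 - 21*r + s^2*(-3*r - 3) + s*(17*r^2 + 18*r + 1) + 4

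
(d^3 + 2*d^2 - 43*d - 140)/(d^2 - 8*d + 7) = (d^2 + 9*d + 20)/(d - 1)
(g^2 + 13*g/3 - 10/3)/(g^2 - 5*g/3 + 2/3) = (g + 5)/(g - 1)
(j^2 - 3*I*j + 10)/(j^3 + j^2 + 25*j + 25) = (j + 2*I)/(j^2 + j*(1 + 5*I) + 5*I)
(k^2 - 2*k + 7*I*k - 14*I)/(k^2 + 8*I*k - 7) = (k - 2)/(k + I)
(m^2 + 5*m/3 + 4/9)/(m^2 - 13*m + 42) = (9*m^2 + 15*m + 4)/(9*(m^2 - 13*m + 42))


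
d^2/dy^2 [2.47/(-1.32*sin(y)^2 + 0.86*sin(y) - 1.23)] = (17.214912*sin(y)^4 - 8.411832*sin(y)^3 - 40.036724*sin(y)^2 + 19.43643*sin(y) + 4.36696)/(1.32*sin(y)^2 - 0.86*sin(y) + 1.23)^3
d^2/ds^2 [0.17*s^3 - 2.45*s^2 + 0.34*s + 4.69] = 1.02*s - 4.9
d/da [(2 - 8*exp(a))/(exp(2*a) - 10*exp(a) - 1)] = 4*(2*exp(2*a) - exp(a) + 7)*exp(a)/(exp(4*a) - 20*exp(3*a) + 98*exp(2*a) + 20*exp(a) + 1)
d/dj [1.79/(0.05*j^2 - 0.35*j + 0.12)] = (0.6265 - 0.179*j)/(0.05*j^2 - 0.35*j + 0.12)^2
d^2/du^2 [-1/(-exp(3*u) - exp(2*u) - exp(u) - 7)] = (2*(3*exp(2*u) + 2*exp(u) + 1)^2*exp(u) - (9*exp(2*u) + 4*exp(u) + 1)*(exp(3*u) + exp(2*u) + exp(u) + 7))*exp(u)/(exp(3*u) + exp(2*u) + exp(u) + 7)^3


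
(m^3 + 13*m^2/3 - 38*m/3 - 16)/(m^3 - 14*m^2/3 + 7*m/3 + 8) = (m + 6)/(m - 3)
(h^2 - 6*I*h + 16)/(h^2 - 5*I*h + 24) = (h + 2*I)/(h + 3*I)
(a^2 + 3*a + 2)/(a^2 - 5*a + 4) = (a^2 + 3*a + 2)/(a^2 - 5*a + 4)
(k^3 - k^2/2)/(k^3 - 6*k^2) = (k - 1/2)/(k - 6)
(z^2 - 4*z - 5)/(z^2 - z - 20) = (z + 1)/(z + 4)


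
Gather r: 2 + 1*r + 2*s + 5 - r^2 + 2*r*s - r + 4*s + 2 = -r^2 + 2*r*s + 6*s + 9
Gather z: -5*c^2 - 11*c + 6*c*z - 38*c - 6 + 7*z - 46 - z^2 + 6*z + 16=-5*c^2 - 49*c - z^2 + z*(6*c + 13) - 36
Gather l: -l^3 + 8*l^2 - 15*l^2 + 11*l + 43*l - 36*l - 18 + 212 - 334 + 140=-l^3 - 7*l^2 + 18*l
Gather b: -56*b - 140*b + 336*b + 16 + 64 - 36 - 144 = 140*b - 100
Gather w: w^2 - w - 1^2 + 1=w^2 - w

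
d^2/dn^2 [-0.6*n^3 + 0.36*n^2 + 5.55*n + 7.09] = 0.72 - 3.6*n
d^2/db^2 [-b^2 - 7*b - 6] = -2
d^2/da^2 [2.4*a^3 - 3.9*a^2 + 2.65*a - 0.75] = 14.4*a - 7.8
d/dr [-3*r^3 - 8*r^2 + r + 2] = -9*r^2 - 16*r + 1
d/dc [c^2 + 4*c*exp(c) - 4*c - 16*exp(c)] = 4*c*exp(c) + 2*c - 12*exp(c) - 4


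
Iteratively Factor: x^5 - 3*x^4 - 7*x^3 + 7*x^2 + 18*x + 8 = (x + 1)*(x^4 - 4*x^3 - 3*x^2 + 10*x + 8) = (x - 2)*(x + 1)*(x^3 - 2*x^2 - 7*x - 4) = (x - 2)*(x + 1)^2*(x^2 - 3*x - 4) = (x - 4)*(x - 2)*(x + 1)^2*(x + 1)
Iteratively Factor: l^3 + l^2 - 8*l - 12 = (l + 2)*(l^2 - l - 6) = (l + 2)^2*(l - 3)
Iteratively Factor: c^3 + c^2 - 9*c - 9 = (c + 1)*(c^2 - 9) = (c + 1)*(c + 3)*(c - 3)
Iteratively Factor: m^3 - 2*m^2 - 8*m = (m - 4)*(m^2 + 2*m) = (m - 4)*(m + 2)*(m)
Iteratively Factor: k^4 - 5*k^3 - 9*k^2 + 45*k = (k - 5)*(k^3 - 9*k) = (k - 5)*(k - 3)*(k^2 + 3*k) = k*(k - 5)*(k - 3)*(k + 3)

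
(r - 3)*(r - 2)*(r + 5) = r^3 - 19*r + 30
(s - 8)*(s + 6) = s^2 - 2*s - 48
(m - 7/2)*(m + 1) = m^2 - 5*m/2 - 7/2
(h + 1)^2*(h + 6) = h^3 + 8*h^2 + 13*h + 6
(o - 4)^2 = o^2 - 8*o + 16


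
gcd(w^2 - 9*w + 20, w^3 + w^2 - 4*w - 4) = 1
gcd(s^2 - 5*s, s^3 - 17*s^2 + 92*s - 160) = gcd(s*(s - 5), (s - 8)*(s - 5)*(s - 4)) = s - 5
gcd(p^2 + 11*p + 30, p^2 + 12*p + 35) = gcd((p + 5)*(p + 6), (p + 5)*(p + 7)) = p + 5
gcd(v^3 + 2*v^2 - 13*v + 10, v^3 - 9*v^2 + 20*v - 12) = v^2 - 3*v + 2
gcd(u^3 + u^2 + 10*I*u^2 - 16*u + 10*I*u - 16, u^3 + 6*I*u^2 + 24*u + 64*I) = u^2 + 10*I*u - 16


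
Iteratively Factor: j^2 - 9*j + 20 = (j - 4)*(j - 5)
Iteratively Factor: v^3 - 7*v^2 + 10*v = (v - 2)*(v^2 - 5*v) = v*(v - 2)*(v - 5)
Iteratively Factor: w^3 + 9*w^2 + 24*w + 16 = (w + 4)*(w^2 + 5*w + 4) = (w + 4)^2*(w + 1)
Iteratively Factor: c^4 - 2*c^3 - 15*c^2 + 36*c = (c - 3)*(c^3 + c^2 - 12*c) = c*(c - 3)*(c^2 + c - 12) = c*(c - 3)*(c + 4)*(c - 3)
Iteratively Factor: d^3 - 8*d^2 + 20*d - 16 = (d - 4)*(d^2 - 4*d + 4) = (d - 4)*(d - 2)*(d - 2)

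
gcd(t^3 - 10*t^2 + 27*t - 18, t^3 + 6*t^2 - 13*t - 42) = t - 3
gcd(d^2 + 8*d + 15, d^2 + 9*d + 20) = d + 5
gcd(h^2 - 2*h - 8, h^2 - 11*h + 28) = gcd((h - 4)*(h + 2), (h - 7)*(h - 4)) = h - 4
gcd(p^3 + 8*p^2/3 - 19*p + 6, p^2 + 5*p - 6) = p + 6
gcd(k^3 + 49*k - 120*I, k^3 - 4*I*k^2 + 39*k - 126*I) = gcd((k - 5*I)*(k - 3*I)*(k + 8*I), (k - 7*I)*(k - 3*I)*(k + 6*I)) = k - 3*I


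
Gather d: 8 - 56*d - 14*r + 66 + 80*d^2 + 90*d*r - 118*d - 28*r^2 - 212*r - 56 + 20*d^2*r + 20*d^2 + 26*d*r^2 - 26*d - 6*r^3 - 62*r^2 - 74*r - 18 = d^2*(20*r + 100) + d*(26*r^2 + 90*r - 200) - 6*r^3 - 90*r^2 - 300*r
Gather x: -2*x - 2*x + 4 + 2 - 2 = 4 - 4*x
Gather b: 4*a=4*a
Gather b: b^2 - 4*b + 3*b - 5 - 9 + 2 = b^2 - b - 12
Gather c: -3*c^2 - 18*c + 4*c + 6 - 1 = -3*c^2 - 14*c + 5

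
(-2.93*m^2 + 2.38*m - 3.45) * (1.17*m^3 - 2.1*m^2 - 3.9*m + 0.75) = -3.4281*m^5 + 8.9376*m^4 + 2.3925*m^3 - 4.2345*m^2 + 15.24*m - 2.5875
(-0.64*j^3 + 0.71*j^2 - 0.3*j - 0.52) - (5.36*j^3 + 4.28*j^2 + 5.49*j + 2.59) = -6.0*j^3 - 3.57*j^2 - 5.79*j - 3.11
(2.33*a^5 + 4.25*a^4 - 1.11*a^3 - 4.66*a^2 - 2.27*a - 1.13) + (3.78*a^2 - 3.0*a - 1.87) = 2.33*a^5 + 4.25*a^4 - 1.11*a^3 - 0.88*a^2 - 5.27*a - 3.0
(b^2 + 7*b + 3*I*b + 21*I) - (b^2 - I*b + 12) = 7*b + 4*I*b - 12 + 21*I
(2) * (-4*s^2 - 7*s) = -8*s^2 - 14*s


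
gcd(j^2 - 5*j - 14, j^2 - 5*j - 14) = j^2 - 5*j - 14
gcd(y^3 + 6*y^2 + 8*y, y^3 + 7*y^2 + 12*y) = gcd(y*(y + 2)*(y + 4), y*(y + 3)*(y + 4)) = y^2 + 4*y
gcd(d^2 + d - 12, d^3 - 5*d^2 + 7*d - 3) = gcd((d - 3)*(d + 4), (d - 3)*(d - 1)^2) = d - 3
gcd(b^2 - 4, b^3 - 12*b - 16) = b + 2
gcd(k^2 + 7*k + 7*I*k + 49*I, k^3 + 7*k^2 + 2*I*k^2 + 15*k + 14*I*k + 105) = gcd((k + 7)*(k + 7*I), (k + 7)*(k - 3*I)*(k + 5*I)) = k + 7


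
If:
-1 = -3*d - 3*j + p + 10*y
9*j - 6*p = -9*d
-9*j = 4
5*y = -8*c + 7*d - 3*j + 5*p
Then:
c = 275*y/24 + 127/72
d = 20*y/3 + 10/9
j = -4/9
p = 10*y + 1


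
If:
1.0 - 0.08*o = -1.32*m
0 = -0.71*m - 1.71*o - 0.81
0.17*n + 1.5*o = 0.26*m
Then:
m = -0.77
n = 0.20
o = -0.16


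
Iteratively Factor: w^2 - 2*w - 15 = (w + 3)*(w - 5)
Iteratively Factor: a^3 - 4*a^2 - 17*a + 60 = (a - 3)*(a^2 - a - 20) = (a - 5)*(a - 3)*(a + 4)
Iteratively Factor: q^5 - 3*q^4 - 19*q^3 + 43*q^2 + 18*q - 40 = (q - 2)*(q^4 - q^3 - 21*q^2 + q + 20) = (q - 2)*(q + 1)*(q^3 - 2*q^2 - 19*q + 20) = (q - 2)*(q - 1)*(q + 1)*(q^2 - q - 20) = (q - 5)*(q - 2)*(q - 1)*(q + 1)*(q + 4)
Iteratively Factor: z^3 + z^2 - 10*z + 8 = (z - 1)*(z^2 + 2*z - 8) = (z - 2)*(z - 1)*(z + 4)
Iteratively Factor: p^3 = (p)*(p^2) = p^2*(p)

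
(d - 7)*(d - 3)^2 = d^3 - 13*d^2 + 51*d - 63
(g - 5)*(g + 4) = g^2 - g - 20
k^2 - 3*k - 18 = (k - 6)*(k + 3)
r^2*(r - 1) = r^3 - r^2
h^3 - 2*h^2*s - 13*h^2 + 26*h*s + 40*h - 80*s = (h - 8)*(h - 5)*(h - 2*s)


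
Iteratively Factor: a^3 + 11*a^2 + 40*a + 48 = (a + 4)*(a^2 + 7*a + 12) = (a + 4)^2*(a + 3)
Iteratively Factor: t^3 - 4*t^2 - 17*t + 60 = (t + 4)*(t^2 - 8*t + 15) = (t - 5)*(t + 4)*(t - 3)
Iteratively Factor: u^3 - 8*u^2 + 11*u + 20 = (u + 1)*(u^2 - 9*u + 20) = (u - 5)*(u + 1)*(u - 4)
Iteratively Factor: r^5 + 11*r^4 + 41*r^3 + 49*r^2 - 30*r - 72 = (r + 4)*(r^4 + 7*r^3 + 13*r^2 - 3*r - 18) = (r - 1)*(r + 4)*(r^3 + 8*r^2 + 21*r + 18) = (r - 1)*(r + 3)*(r + 4)*(r^2 + 5*r + 6) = (r - 1)*(r + 2)*(r + 3)*(r + 4)*(r + 3)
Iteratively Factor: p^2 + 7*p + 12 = (p + 4)*(p + 3)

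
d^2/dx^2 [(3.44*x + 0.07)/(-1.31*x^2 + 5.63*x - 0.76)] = (-(2.62*x - 5.63)*(3.44*x + 0.07)*(5.24*x - 11.26) + (27.0384*x - 38.551)*(1.31*x^2 - 5.63*x + 0.76))/(1.31*x^2 - 5.63*x + 0.76)^3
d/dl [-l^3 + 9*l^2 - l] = -3*l^2 + 18*l - 1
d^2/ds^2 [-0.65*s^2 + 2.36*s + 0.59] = -1.30000000000000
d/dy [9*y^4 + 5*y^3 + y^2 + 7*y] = 36*y^3 + 15*y^2 + 2*y + 7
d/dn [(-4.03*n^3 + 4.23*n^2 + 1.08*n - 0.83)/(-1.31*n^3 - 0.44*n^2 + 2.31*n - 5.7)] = (7.3145*n^4 - 15.789*n^3 + 75.8976*n^2 - 48.9524*n - 4.2387)/(1.7161*n^6 + 1.1528*n^5 - 5.8586*n^4 + 12.9012*n^3 + 10.3521*n^2 - 26.334*n + 32.49)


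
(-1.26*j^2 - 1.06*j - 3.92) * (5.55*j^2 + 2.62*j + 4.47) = -6.993*j^4 - 9.1842*j^3 - 30.1654*j^2 - 15.0086*j - 17.5224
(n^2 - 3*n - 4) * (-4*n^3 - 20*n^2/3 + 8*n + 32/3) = -4*n^5 + 16*n^4/3 + 44*n^3 + 40*n^2/3 - 64*n - 128/3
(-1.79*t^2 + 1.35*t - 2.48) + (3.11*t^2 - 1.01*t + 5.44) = 1.32*t^2 + 0.34*t + 2.96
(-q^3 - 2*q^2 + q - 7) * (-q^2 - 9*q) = q^5 + 11*q^4 + 17*q^3 - 2*q^2 + 63*q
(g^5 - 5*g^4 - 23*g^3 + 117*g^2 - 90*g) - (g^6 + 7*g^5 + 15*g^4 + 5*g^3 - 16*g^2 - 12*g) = -g^6 - 6*g^5 - 20*g^4 - 28*g^3 + 133*g^2 - 78*g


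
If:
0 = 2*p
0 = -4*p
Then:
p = 0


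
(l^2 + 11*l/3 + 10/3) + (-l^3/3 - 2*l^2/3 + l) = -l^3/3 + l^2/3 + 14*l/3 + 10/3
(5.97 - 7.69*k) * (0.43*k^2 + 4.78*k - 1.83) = -3.3067*k^3 - 34.1911*k^2 + 42.6093*k - 10.9251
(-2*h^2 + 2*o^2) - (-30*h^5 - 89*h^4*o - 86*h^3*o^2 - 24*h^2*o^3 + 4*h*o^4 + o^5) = 30*h^5 + 89*h^4*o + 86*h^3*o^2 + 24*h^2*o^3 - 2*h^2 - 4*h*o^4 - o^5 + 2*o^2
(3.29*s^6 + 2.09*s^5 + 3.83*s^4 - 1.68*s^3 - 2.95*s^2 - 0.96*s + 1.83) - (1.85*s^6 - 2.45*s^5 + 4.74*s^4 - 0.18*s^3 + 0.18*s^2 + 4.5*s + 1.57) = 1.44*s^6 + 4.54*s^5 - 0.91*s^4 - 1.5*s^3 - 3.13*s^2 - 5.46*s + 0.26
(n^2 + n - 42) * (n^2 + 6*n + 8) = n^4 + 7*n^3 - 28*n^2 - 244*n - 336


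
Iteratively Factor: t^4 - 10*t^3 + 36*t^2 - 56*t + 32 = (t - 2)*(t^3 - 8*t^2 + 20*t - 16) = (t - 4)*(t - 2)*(t^2 - 4*t + 4) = (t - 4)*(t - 2)^2*(t - 2)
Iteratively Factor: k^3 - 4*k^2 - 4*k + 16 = (k - 2)*(k^2 - 2*k - 8) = (k - 2)*(k + 2)*(k - 4)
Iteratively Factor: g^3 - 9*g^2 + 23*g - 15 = (g - 1)*(g^2 - 8*g + 15) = (g - 3)*(g - 1)*(g - 5)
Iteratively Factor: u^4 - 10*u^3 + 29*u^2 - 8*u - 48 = (u - 4)*(u^3 - 6*u^2 + 5*u + 12) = (u - 4)*(u + 1)*(u^2 - 7*u + 12) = (u - 4)^2*(u + 1)*(u - 3)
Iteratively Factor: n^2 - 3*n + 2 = (n - 1)*(n - 2)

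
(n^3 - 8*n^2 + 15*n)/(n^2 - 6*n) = (n^2 - 8*n + 15)/(n - 6)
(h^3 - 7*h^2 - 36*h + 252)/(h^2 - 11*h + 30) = (h^2 - h - 42)/(h - 5)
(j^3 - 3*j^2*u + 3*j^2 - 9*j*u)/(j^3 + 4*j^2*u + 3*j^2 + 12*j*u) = (j - 3*u)/(j + 4*u)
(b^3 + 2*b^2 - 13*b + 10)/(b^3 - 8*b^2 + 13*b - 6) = (b^2 + 3*b - 10)/(b^2 - 7*b + 6)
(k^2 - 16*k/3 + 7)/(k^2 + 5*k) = (k^2 - 16*k/3 + 7)/(k*(k + 5))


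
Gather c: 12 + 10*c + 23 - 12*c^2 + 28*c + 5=-12*c^2 + 38*c + 40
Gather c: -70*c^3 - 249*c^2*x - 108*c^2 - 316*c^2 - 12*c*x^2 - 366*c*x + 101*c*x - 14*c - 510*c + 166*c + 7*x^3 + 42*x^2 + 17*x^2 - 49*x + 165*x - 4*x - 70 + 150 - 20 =-70*c^3 + c^2*(-249*x - 424) + c*(-12*x^2 - 265*x - 358) + 7*x^3 + 59*x^2 + 112*x + 60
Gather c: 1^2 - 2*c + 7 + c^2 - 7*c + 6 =c^2 - 9*c + 14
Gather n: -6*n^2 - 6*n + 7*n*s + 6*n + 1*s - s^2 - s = -6*n^2 + 7*n*s - s^2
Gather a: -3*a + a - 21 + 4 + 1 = -2*a - 16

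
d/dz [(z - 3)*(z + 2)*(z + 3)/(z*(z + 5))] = (z^4 + 10*z^3 + 19*z^2 + 36*z + 90)/(z^2*(z^2 + 10*z + 25))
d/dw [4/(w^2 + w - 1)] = 4*(-2*w - 1)/(w^2 + w - 1)^2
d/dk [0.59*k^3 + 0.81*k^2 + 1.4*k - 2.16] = 1.77*k^2 + 1.62*k + 1.4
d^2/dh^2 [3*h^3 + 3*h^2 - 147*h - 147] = 18*h + 6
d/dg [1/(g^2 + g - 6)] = (-2*g - 1)/(g^2 + g - 6)^2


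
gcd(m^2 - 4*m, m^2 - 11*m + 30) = 1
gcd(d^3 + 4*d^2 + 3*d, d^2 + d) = d^2 + d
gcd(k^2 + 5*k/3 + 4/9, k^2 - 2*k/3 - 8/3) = k + 4/3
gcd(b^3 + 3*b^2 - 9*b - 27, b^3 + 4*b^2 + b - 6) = b + 3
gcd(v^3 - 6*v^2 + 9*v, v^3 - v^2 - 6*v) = v^2 - 3*v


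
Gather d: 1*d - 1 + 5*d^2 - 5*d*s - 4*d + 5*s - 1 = 5*d^2 + d*(-5*s - 3) + 5*s - 2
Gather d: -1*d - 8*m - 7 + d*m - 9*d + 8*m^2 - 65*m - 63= d*(m - 10) + 8*m^2 - 73*m - 70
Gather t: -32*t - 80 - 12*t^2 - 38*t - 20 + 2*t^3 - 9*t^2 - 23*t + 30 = 2*t^3 - 21*t^2 - 93*t - 70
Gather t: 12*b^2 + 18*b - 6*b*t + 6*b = 12*b^2 - 6*b*t + 24*b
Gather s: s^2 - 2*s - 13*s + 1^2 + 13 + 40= s^2 - 15*s + 54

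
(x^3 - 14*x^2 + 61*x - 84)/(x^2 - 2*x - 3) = (x^2 - 11*x + 28)/(x + 1)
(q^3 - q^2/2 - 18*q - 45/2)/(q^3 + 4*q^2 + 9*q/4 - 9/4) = 2*(q - 5)/(2*q - 1)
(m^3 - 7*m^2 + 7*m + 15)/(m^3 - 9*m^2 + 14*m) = (m^3 - 7*m^2 + 7*m + 15)/(m*(m^2 - 9*m + 14))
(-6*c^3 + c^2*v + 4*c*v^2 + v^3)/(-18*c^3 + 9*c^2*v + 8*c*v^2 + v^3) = (2*c + v)/(6*c + v)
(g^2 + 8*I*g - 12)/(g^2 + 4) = (g + 6*I)/(g - 2*I)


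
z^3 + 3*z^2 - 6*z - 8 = (z - 2)*(z + 1)*(z + 4)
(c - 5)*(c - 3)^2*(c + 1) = c^4 - 10*c^3 + 28*c^2 - 6*c - 45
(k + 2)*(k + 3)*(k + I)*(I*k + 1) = I*k^4 + 5*I*k^3 + 7*I*k^2 + 5*I*k + 6*I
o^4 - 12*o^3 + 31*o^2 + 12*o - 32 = (o - 8)*(o - 4)*(o - 1)*(o + 1)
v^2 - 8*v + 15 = (v - 5)*(v - 3)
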